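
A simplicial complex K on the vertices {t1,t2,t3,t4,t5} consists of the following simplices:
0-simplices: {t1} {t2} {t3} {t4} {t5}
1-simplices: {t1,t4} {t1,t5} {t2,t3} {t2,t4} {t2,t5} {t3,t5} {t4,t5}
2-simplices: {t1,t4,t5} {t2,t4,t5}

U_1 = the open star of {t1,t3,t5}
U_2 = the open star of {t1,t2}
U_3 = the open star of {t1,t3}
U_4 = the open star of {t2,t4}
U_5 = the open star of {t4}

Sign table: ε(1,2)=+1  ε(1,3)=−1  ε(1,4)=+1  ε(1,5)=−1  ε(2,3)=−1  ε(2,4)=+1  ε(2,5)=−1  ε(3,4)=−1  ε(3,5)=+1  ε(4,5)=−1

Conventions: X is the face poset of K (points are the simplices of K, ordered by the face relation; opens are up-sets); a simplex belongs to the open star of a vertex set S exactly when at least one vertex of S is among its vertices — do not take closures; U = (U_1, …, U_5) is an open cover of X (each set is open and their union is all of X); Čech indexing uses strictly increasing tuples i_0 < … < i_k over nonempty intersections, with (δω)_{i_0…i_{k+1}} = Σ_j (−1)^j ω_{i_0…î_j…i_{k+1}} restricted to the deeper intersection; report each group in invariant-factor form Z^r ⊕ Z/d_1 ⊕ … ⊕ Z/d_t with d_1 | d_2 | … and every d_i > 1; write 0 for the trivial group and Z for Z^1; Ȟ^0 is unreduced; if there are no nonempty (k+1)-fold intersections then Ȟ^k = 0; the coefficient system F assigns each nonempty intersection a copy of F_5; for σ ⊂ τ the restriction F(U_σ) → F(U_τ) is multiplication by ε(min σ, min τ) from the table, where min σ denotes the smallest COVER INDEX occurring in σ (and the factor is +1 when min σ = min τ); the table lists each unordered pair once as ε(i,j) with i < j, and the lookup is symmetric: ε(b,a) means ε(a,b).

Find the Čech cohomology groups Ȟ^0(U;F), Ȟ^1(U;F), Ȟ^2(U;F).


Ȟ^0(U;F) ≅ Z/5,  Ȟ^1(U;F) ≅ 0,  Ȟ^2(U;F) ≅ 0

nerve of the cover:
  U1={{t1},{t3},{t5},{t1,t4},{t1,t5},{t2,t3},{t2,t5},{t3,t5},{t4,t5},{t1,t4,t5},{t2,t4,t5}} U2={{t1},{t2},{t1,t4},{t1,t5},{t2,t3},{t2,t4},{t2,t5},{t1,t4,t5},{t2,t4,t5}} U3={{t1},{t3},{t1,t4},{t1,t5},{t2,t3},{t3,t5},{t1,t4,t5}} U4={{t2},{t4},{t1,t4},{t2,t3},{t2,t4},{t2,t5},{t4,t5},{t1,t4,t5},{t2,t4,t5}} U5={{t4},{t1,t4},{t2,t4},{t4,t5},{t1,t4,t5},{t2,t4,t5}}
  U12={{t1},{t1,t4},{t1,t5},{t2,t3},{t2,t5},{t1,t4,t5},{t2,t4,t5}} U13={{t1},{t3},{t1,t4},{t1,t5},{t2,t3},{t3,t5},{t1,t4,t5}} U14={{t1,t4},{t2,t3},{t2,t5},{t4,t5},{t1,t4,t5},{t2,t4,t5}} U15={{t1,t4},{t4,t5},{t1,t4,t5},{t2,t4,t5}} U23={{t1},{t1,t4},{t1,t5},{t2,t3},{t1,t4,t5}} U24={{t2},{t1,t4},{t2,t3},{t2,t4},{t2,t5},{t1,t4,t5},{t2,t4,t5}} U25={{t1,t4},{t2,t4},{t1,t4,t5},{t2,t4,t5}} U34={{t1,t4},{t2,t3},{t1,t4,t5}} U35={{t1,t4},{t1,t4,t5}} U45={{t4},{t1,t4},{t2,t4},{t4,t5},{t1,t4,t5},{t2,t4,t5}}
  U123={{t1},{t1,t4},{t1,t5},{t2,t3},{t1,t4,t5}} U124={{t1,t4},{t2,t3},{t2,t5},{t1,t4,t5},{t2,t4,t5}} U125={{t1,t4},{t1,t4,t5},{t2,t4,t5}} U134={{t1,t4},{t2,t3},{t1,t4,t5}} U135={{t1,t4},{t1,t4,t5}} U145={{t1,t4},{t4,t5},{t1,t4,t5},{t2,t4,t5}} U234={{t1,t4},{t2,t3},{t1,t4,t5}} U235={{t1,t4},{t1,t4,t5}} U245={{t1,t4},{t2,t4},{t1,t4,t5},{t2,t4,t5}} U345={{t1,t4},{t1,t4,t5}}
  U1234={{t1,t4},{t2,t3},{t1,t4,t5}} U1235={{t1,t4},{t1,t4,t5}} U1245={{t1,t4},{t1,t4,t5},{t2,t4,t5}} U1345={{t1,t4},{t1,t4,t5}} U2345={{t1,t4},{t1,t4,t5}}
  U12345={{t1,t4},{t1,t4,t5}}
C dims 5,10,10,5; δ0: rk_F5 4; δ1: rk_F5 6; δ2: rk_F5 4
Ȟ^0 = (5 − 4) − 0 = 1, so Ȟ^0 ≅ Z/5
Ȟ^1 = (10 − 6) − 4 = 0, so Ȟ^1 ≅ 0
Ȟ^2 = (10 − 4) − 6 = 0, so Ȟ^2 ≅ 0


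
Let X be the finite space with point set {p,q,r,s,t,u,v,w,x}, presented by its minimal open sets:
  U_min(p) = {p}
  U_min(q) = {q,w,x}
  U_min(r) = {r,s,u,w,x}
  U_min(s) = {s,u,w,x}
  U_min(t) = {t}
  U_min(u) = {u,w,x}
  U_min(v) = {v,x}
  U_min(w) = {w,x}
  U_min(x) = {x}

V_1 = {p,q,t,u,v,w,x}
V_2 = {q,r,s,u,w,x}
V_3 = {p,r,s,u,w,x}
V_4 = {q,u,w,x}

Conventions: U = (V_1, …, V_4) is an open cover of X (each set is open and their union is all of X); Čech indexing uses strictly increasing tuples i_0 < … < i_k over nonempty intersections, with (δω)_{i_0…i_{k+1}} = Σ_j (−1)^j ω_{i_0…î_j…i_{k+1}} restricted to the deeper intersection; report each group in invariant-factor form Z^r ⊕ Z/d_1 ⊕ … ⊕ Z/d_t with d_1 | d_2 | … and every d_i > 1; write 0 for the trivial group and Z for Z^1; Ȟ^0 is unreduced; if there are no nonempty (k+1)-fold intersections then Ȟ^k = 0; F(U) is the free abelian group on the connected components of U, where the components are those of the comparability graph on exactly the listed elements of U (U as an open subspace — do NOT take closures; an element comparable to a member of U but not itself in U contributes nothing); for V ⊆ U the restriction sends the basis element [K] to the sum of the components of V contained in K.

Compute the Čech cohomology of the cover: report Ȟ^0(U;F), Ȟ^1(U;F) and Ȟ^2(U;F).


Ȟ^0 ≅ Z^3, Ȟ^1 ≅ 0, Ȟ^2 ≅ 0

nonempty overlaps:
  V12={q,u,w,x} V13={p,u,w,x} V14={q,u,w,x} V23={r,s,u,w,x} V24={q,u,w,x} V34={u,w,x}
  V123={u,w,x} V124={q,u,w,x} V134={u,w,x} V234={u,w,x}
  V1234={u,w,x}
components per intersection:
  V1: {p} {q,u,v,w,x} {t}
  V2: {q,r,s,u,w,x}
  V3: {p} {r,s,u,w,x}
  V4: {q,u,w,x}
  V12: {q,u,w,x}
  V13: {p} {u,w,x}
  V14: {q,u,w,x}
  V23: {r,s,u,w,x}
  V24: {q,u,w,x}
  V34: {u,w,x}
  V123: {u,w,x}
  V124: {q,u,w,x}
  V134: {u,w,x}
  V234: {u,w,x}
  V1234: {u,w,x}
C dims 7,7,4,1; δ0: rk 4, SNF 1^4; δ1: rk 3, SNF 1^3; δ2: rk 1, SNF 1^1
degree 0: 7−4−0 = 3 → Ȟ^0 ≅ Z^3
degree 1: 7−3−4 = 0 → Ȟ^1 ≅ 0
degree 2: 4−1−3 = 0 → Ȟ^2 ≅ 0


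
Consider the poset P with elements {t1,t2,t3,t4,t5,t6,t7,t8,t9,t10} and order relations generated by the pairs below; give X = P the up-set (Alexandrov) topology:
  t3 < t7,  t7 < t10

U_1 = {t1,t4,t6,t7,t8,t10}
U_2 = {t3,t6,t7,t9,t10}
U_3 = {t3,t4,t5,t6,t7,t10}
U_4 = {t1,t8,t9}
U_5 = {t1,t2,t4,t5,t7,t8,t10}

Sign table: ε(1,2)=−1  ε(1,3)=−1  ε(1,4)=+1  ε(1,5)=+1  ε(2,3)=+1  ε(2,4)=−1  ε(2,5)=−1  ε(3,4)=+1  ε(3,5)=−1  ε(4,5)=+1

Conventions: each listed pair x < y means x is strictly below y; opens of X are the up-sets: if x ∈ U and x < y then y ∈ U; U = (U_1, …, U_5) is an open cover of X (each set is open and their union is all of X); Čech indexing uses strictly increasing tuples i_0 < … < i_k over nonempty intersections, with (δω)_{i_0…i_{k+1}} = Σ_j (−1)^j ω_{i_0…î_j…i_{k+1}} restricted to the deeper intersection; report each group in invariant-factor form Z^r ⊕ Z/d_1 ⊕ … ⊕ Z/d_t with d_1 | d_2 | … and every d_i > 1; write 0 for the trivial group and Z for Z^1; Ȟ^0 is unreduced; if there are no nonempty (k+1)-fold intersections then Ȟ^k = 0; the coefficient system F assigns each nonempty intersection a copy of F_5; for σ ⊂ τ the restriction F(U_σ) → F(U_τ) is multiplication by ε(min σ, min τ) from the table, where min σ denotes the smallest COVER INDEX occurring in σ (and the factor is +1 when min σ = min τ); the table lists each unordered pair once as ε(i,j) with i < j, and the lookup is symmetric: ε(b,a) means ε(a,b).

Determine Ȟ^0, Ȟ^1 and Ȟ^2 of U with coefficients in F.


nerve of the cover:
  U12={t6,t7,t10} U13={t4,t6,t7,t10} U14={t1,t8} U15={t1,t4,t7,t8,t10} U23={t3,t6,t7,t10} U24={t9} U25={t7,t10} U35={t4,t5,t7,t10} U45={t1,t8}
  U123={t6,t7,t10} U125={t7,t10} U135={t4,t7,t10} U145={t1,t8} U235={t7,t10}
  U1235={t7,t10}
C dims 5,9,5,1; δ0: rk_F5 4; δ1: rk_F5 4; δ2: rk_F5 1
Ȟ^0 = (5 − 4) − 0 = 1, so Ȟ^0 ≅ Z/5
Ȟ^1 = (9 − 4) − 4 = 1, so Ȟ^1 ≅ Z/5
Ȟ^2 = (5 − 1) − 4 = 0, so Ȟ^2 ≅ 0

Ȟ^0 = Z/5, Ȟ^1 = Z/5 and Ȟ^2 = 0


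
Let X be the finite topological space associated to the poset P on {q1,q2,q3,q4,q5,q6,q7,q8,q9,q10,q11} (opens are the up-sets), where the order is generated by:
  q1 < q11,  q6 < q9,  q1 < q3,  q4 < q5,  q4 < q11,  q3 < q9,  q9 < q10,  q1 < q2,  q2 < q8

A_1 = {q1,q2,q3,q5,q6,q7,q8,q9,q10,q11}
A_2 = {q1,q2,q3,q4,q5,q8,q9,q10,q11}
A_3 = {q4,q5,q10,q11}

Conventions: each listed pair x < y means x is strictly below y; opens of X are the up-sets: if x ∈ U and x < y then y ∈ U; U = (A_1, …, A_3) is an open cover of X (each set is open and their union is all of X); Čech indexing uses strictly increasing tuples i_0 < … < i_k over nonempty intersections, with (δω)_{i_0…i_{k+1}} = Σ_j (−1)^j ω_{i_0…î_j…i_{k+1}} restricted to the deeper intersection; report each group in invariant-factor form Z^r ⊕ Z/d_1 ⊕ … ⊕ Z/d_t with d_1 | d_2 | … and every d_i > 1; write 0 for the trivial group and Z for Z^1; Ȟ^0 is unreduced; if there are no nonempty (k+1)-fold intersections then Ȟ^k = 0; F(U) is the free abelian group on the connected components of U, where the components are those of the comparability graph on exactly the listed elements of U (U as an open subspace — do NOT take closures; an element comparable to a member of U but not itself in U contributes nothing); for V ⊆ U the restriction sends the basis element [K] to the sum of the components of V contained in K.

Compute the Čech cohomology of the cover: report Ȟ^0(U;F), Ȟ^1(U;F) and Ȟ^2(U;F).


Ȟ^0 ≅ Z^2; Ȟ^1 ≅ 0; Ȟ^2 ≅ 0

nonempty intersections:
  A12={q1,q2,q3,q5,q8,q9,q10,q11} A13={q5,q10,q11} A23={q4,q5,q10,q11}
  A123={q5,q10,q11}
components per intersection:
  A1: {q1,q2,q3,q6,q8,q9,q10,q11} {q5} {q7}
  A2: {q1,q2,q3,q4,q5,q8,q9,q10,q11}
  A3: {q4,q5,q11} {q10}
  A12: {q1,q2,q3,q8,q9,q10,q11} {q5}
  A13: {q5} {q10} {q11}
  A23: {q4,q5,q11} {q10}
  A123: {q5} {q10} {q11}
C dims 6,7,3; δ0: rk 4, SNF 1^4; δ1: rk 3, SNF 1^3
Ȟ^0: (6−4)−0=2 ⇒ Z^2
Ȟ^1: (7−3)−4=0 ⇒ 0
Ȟ^2: (3−0)−3=0 ⇒ 0


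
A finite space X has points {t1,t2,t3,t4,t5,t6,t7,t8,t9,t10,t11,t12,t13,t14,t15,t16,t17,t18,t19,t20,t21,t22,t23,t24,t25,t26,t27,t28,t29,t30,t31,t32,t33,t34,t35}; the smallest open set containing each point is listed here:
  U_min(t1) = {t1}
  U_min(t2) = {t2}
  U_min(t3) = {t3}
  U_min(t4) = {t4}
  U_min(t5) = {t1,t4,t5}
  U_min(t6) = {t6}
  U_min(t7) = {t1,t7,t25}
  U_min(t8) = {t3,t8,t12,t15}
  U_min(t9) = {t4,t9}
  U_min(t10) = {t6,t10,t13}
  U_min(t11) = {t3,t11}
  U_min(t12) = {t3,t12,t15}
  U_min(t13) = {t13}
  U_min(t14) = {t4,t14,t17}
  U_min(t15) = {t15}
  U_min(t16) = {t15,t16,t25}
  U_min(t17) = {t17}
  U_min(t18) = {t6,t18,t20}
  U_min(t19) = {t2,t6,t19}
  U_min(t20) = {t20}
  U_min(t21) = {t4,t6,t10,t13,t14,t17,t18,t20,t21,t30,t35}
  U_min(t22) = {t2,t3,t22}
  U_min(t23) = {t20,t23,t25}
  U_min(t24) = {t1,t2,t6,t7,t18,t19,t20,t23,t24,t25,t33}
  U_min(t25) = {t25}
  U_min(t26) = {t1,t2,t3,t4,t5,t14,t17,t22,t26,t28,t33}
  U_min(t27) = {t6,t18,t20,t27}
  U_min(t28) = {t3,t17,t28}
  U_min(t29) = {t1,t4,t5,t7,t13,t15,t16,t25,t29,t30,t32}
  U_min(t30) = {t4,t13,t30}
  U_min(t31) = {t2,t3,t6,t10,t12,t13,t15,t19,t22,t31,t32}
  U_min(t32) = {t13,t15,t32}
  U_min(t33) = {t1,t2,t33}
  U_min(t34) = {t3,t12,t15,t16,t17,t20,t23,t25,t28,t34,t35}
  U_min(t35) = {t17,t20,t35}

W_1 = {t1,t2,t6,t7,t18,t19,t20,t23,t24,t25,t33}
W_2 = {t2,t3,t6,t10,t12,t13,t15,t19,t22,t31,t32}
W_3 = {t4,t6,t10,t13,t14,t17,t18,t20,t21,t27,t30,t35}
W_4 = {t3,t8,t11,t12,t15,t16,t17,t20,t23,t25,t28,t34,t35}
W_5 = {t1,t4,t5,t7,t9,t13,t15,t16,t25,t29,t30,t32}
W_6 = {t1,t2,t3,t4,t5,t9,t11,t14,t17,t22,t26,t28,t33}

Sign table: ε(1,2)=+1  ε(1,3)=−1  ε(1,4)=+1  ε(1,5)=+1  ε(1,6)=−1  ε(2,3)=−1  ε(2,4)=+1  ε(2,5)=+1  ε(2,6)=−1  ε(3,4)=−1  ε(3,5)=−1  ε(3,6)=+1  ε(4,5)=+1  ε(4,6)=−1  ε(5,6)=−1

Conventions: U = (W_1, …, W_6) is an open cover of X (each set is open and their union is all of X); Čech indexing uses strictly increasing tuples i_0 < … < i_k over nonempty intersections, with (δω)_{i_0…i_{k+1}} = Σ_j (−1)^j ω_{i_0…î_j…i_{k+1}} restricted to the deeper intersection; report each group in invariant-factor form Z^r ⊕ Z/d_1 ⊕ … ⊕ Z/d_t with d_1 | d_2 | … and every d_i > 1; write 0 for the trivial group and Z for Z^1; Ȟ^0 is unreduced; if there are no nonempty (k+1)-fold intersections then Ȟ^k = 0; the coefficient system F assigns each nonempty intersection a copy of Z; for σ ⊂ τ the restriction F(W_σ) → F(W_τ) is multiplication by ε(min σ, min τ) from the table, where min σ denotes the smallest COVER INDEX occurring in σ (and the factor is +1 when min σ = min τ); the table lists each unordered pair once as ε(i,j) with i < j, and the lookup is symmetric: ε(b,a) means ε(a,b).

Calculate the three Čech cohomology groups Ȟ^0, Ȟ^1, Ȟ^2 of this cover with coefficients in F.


Ȟ^0 = Z, Ȟ^1 = 0 and Ȟ^2 = Z/2

nonempty intersections:
  W12={t2,t6,t19} W13={t6,t18,t20} W14={t20,t23,t25} W15={t1,t7,t25} W16={t1,t2,t33} W23={t6,t10,t13} W24={t3,t12,t15} W25={t13,t15,t32} W26={t2,t3,t22} W34={t17,t20,t35} W35={t4,t13,t30} W36={t4,t14,t17} W45={t15,t16,t25} W46={t3,t11,t17,t28} W56={t1,t4,t5,t9}
  W123={t6} W126={t2} W134={t20} W145={t25} W156={t1} W235={t13} W245={t15} W246={t3} W346={t17} W356={t4}
C dims 6,15,10; δ0: rk 5, SNF 1^5; δ1: rk 10, SNF 1^9·2
Ȟ^0: (6−5)−0=1 ⇒ Z
Ȟ^1: (15−10)−5=0 ⇒ 0
Ȟ^2: (10−0)−10=0 plus torsion [2] ⇒ Z/2


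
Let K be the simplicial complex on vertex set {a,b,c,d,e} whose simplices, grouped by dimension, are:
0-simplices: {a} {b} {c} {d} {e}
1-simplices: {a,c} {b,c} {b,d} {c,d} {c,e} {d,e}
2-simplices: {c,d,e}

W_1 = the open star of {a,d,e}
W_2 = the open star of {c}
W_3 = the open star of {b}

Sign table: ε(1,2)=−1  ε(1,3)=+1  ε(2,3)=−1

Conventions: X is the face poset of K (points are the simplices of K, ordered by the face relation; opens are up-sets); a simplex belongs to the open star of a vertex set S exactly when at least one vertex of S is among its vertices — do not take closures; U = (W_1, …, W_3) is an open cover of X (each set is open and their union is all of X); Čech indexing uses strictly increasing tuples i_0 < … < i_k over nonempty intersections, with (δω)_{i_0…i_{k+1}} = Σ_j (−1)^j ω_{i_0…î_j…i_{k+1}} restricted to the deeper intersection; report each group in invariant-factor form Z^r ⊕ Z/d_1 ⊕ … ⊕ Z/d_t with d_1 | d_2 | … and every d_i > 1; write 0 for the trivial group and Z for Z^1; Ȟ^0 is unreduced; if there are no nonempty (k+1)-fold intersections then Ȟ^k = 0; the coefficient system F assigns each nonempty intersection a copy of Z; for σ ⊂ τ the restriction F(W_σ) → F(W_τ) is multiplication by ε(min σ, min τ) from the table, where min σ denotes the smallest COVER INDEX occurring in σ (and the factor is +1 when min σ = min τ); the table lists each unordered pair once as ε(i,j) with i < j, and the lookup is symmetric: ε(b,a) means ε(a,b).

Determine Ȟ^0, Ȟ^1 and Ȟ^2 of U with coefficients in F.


Ȟ^0 ≅ Z,  Ȟ^1 ≅ Z,  Ȟ^2 ≅ 0

nonempty overlaps:
  W1={{a},{d},{e},{a,c},{b,d},{c,d},{c,e},{d,e},{c,d,e}} W2={{c},{a,c},{b,c},{c,d},{c,e},{c,d,e}} W3={{b},{b,c},{b,d}}
  W12={{a,c},{c,d},{c,e},{c,d,e}} W13={{b,d}} W23={{b,c}}
C dims 3,3; δ0: rk 2, SNF 1^2
degree 0: 3−2−0 = 1 → Ȟ^0 ≅ Z
degree 1: 3−0−2 = 1 → Ȟ^1 ≅ Z
degree 2: 0−0−0 = 0 → Ȟ^2 ≅ 0


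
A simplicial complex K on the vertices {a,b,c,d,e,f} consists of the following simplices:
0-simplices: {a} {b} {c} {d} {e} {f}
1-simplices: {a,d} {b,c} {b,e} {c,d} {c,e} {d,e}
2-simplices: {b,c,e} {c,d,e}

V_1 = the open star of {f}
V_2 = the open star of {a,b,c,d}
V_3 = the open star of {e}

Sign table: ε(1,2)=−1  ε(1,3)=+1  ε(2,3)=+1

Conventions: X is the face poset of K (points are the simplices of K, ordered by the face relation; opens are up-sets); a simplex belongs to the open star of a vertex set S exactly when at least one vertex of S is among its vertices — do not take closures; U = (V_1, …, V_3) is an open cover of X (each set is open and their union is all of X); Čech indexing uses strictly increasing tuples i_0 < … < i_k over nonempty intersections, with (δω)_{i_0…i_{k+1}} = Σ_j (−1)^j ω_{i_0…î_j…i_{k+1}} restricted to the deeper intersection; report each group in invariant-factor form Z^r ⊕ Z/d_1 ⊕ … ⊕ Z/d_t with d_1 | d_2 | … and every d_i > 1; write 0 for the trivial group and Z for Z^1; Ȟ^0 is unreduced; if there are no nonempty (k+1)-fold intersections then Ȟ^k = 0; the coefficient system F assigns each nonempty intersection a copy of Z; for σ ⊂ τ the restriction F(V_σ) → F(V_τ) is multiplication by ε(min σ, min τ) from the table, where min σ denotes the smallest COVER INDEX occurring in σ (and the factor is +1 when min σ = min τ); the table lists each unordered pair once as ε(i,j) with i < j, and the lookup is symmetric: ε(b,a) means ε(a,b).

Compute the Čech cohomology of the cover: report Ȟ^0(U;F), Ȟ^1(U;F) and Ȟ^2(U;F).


Ȟ^0(U;F) ≅ Z^2, Ȟ^1(U;F) ≅ 0, Ȟ^2(U;F) ≅ 0

nerve of the cover:
  V1={{f}} V2={{a},{b},{c},{d},{a,d},{b,c},{b,e},{c,d},{c,e},{d,e},{b,c,e},{c,d,e}} V3={{e},{b,e},{c,e},{d,e},{b,c,e},{c,d,e}}
  V23={{b,e},{c,e},{d,e},{b,c,e},{c,d,e}}
C dims 3,1; δ0: rk 1, SNF 1^1
Ȟ^0 = (3 − 1) − 0 = 2, so Ȟ^0 ≅ Z^2
Ȟ^1 = (1 − 0) − 1 = 0, so Ȟ^1 ≅ 0
Ȟ^2 = (0 − 0) − 0 = 0, so Ȟ^2 ≅ 0


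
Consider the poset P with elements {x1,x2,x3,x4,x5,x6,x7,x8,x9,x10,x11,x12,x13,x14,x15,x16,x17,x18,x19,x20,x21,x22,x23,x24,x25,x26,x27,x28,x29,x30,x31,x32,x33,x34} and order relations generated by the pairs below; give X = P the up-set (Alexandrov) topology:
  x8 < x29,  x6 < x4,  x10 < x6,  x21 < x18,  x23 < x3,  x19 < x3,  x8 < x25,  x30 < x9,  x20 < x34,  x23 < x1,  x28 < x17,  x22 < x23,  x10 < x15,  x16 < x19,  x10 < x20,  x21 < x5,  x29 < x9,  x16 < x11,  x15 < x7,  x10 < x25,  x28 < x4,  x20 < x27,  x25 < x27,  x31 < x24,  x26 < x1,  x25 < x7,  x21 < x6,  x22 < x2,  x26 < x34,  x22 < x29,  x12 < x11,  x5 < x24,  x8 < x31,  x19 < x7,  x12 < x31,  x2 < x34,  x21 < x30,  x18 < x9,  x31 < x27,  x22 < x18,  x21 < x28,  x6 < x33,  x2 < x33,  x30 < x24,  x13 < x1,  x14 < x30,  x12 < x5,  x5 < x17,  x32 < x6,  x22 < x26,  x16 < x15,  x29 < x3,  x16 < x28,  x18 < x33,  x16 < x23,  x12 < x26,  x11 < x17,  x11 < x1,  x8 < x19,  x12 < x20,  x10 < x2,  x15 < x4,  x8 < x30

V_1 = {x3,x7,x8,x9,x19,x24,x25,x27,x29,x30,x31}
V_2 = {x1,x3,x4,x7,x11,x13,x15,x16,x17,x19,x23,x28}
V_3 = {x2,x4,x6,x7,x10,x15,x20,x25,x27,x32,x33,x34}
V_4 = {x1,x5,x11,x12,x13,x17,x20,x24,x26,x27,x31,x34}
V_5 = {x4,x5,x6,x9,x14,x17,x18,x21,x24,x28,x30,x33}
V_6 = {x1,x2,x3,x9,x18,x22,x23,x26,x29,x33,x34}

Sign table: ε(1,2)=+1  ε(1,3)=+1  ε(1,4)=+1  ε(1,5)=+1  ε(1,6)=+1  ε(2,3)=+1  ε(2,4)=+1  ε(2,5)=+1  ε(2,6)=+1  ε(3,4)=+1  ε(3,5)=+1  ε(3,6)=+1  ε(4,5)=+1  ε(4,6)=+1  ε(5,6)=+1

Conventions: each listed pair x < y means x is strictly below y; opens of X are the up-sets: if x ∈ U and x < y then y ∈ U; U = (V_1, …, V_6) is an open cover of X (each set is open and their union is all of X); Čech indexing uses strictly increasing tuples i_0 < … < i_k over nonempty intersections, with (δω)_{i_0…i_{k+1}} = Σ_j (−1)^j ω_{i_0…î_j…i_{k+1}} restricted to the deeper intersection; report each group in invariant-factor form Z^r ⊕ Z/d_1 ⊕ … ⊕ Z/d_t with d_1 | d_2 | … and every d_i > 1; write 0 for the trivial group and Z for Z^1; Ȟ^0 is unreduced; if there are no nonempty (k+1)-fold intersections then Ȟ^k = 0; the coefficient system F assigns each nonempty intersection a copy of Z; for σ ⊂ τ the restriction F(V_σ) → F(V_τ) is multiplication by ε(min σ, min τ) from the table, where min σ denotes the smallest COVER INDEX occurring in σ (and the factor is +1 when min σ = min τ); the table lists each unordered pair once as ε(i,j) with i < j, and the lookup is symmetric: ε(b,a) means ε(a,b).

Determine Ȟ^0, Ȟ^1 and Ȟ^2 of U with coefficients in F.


Ȟ^0 = Z; Ȟ^1 = 0; Ȟ^2 = Z/2

nonempty intersections:
  V12={x3,x7,x19} V13={x7,x25,x27} V14={x24,x27,x31} V15={x9,x24,x30} V16={x3,x9,x29} V23={x4,x7,x15} V24={x1,x11,x13,x17} V25={x4,x17,x28} V26={x1,x3,x23} V34={x20,x27,x34} V35={x4,x6,x33} V36={x2,x33,x34} V45={x5,x17,x24} V46={x1,x26,x34} V56={x9,x18,x33}
  V123={x7} V126={x3} V134={x27} V145={x24} V156={x9} V235={x4} V245={x17} V246={x1} V346={x34} V356={x33}
C dims 6,15,10; δ0: rk 5, SNF 1^5; δ1: rk 10, SNF 1^9·2
Ȟ^0: (6−5)−0=1 ⇒ Z
Ȟ^1: (15−10)−5=0 ⇒ 0
Ȟ^2: (10−0)−10=0 plus torsion [2] ⇒ Z/2


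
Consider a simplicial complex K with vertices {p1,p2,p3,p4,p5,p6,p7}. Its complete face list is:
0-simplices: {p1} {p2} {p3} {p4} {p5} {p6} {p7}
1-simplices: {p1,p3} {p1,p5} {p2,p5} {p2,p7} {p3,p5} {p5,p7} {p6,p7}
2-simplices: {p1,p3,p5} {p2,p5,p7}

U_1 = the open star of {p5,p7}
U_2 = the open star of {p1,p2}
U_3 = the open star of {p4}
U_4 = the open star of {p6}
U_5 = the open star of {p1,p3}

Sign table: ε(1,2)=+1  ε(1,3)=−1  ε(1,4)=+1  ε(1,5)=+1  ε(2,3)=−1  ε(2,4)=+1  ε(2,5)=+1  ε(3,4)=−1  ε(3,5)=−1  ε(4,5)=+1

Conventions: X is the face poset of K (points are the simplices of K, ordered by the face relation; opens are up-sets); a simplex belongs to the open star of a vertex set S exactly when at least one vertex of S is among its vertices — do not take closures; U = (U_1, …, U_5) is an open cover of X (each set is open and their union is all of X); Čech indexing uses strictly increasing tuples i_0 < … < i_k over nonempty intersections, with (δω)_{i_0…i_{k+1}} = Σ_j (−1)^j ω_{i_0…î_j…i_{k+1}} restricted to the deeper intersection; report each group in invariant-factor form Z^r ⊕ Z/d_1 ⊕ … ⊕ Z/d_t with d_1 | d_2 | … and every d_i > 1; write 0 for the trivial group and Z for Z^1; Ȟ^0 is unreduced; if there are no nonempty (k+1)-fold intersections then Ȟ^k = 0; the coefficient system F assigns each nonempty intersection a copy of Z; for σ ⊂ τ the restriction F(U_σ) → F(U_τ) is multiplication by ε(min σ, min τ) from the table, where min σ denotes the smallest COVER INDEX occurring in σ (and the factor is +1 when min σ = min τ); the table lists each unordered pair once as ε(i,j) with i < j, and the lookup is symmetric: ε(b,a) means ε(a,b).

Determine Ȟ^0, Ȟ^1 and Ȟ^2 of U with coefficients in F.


nonempty overlaps:
  U1={{p5},{p7},{p1,p5},{p2,p5},{p2,p7},{p3,p5},{p5,p7},{p6,p7},{p1,p3,p5},{p2,p5,p7}} U2={{p1},{p2},{p1,p3},{p1,p5},{p2,p5},{p2,p7},{p1,p3,p5},{p2,p5,p7}} U3={{p4}} U4={{p6},{p6,p7}} U5={{p1},{p3},{p1,p3},{p1,p5},{p3,p5},{p1,p3,p5}}
  U12={{p1,p5},{p2,p5},{p2,p7},{p1,p3,p5},{p2,p5,p7}} U14={{p6,p7}} U15={{p1,p5},{p3,p5},{p1,p3,p5}} U25={{p1},{p1,p3},{p1,p5},{p1,p3,p5}}
  U125={{p1,p5},{p1,p3,p5}}
C dims 5,4,1; δ0: rk 3, SNF 1^3; δ1: rk 1, SNF 1^1
degree 0: 5−3−0 = 2 → Ȟ^0 ≅ Z^2
degree 1: 4−1−3 = 0 → Ȟ^1 ≅ 0
degree 2: 1−0−1 = 0 → Ȟ^2 ≅ 0

Ȟ^0(U;F) ≅ Z^2, Ȟ^1(U;F) ≅ 0, Ȟ^2(U;F) ≅ 0


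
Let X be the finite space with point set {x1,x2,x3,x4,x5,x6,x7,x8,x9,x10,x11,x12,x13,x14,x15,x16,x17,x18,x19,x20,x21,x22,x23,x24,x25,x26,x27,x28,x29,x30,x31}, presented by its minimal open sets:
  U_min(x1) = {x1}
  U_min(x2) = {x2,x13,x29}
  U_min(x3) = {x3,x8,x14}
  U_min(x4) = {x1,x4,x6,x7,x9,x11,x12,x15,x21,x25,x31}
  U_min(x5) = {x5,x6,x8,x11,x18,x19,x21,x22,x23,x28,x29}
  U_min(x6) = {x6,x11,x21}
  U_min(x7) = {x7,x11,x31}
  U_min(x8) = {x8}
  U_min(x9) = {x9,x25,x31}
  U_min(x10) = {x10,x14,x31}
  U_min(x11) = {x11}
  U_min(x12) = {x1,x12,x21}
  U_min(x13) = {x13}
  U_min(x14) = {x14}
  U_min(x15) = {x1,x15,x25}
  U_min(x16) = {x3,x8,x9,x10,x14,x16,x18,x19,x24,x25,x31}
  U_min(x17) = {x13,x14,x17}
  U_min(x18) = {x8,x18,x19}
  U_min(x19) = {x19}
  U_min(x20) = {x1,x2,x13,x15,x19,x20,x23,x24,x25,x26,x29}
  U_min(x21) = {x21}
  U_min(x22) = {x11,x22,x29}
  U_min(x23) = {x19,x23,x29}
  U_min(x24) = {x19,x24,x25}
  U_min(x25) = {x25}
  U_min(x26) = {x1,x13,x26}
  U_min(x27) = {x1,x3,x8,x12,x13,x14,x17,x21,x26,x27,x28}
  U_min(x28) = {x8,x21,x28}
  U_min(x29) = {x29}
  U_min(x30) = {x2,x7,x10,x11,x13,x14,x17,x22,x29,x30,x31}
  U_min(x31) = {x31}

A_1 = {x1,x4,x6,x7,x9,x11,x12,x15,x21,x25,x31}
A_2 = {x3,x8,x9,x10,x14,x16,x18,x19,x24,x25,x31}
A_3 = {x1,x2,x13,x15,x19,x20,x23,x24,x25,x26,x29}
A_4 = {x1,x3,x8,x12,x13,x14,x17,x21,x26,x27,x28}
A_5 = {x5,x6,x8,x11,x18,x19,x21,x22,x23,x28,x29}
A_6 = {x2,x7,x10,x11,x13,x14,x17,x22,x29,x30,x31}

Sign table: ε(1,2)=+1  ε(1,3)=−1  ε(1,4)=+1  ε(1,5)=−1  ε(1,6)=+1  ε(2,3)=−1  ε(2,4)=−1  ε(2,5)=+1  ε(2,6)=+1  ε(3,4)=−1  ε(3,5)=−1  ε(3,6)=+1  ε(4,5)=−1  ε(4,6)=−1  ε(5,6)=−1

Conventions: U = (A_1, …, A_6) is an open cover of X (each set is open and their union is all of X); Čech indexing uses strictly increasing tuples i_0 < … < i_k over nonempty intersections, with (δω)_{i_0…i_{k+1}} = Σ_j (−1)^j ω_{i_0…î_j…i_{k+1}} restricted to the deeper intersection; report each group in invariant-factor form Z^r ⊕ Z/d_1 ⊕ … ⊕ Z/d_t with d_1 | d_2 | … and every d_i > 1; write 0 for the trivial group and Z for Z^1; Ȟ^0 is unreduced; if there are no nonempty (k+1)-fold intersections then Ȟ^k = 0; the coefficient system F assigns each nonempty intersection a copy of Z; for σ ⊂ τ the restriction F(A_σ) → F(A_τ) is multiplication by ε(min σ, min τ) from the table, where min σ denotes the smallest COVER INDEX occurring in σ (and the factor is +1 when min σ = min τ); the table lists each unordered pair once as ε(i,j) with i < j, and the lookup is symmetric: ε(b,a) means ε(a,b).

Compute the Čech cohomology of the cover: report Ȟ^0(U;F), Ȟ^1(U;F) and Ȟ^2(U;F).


nonempty overlaps:
  A12={x9,x25,x31} A13={x1,x15,x25} A14={x1,x12,x21} A15={x6,x11,x21} A16={x7,x11,x31} A23={x19,x24,x25} A24={x3,x8,x14} A25={x8,x18,x19} A26={x10,x14,x31} A34={x1,x13,x26} A35={x19,x23,x29} A36={x2,x13,x29} A45={x8,x21,x28} A46={x13,x14,x17} A56={x11,x22,x29}
  A123={x25} A126={x31} A134={x1} A145={x21} A156={x11} A235={x19} A245={x8} A246={x14} A346={x13} A356={x29}
C dims 6,15,10; δ0: rk 6, SNF 1^5·2; δ1: rk 9, SNF 1^9
degree 0: 6−6−0 = 0 → Ȟ^0 ≅ 0
degree 1: 15−9−6 = 0 plus torsion [2] → Ȟ^1 ≅ Z/2
degree 2: 10−0−9 = 1 → Ȟ^2 ≅ Z

Ȟ^0 = 0,  Ȟ^1 = Z/2,  Ȟ^2 = Z


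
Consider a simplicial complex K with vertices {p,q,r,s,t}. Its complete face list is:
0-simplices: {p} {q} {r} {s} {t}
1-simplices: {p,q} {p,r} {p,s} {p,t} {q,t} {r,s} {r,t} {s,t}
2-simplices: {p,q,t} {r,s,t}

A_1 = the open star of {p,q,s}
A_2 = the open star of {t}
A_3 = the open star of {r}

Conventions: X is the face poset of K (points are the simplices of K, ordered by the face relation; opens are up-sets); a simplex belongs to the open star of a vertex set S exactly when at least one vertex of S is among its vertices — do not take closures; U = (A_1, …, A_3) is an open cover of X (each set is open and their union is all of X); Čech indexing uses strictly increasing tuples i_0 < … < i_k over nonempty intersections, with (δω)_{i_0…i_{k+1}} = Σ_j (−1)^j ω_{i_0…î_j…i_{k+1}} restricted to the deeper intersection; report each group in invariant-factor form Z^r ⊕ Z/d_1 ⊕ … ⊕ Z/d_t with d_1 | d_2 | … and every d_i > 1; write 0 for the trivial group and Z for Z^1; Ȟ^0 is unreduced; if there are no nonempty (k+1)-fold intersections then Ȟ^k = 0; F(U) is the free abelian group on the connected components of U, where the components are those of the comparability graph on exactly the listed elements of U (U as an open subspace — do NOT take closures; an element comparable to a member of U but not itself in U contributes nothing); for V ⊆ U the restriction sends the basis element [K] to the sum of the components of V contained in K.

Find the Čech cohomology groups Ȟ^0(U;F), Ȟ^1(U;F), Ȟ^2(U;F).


Ȟ^0(U;F) ≅ Z,  Ȟ^1(U;F) ≅ Z^2,  Ȟ^2(U;F) ≅ 0

nerve simplices:
  A1={{p},{q},{s},{p,q},{p,r},{p,s},{p,t},{q,t},{r,s},{s,t},{p,q,t},{r,s,t}} A2={{t},{p,t},{q,t},{r,t},{s,t},{p,q,t},{r,s,t}} A3={{r},{p,r},{r,s},{r,t},{r,s,t}}
  A12={{p,t},{q,t},{s,t},{p,q,t},{r,s,t}} A13={{p,r},{r,s},{r,s,t}} A23={{r,t},{r,s,t}}
  A123={{r,s,t}}
components per intersection:
  A1: {{p},{q},{s},{p,q},{p,r},{p,s},{p,t},{q,t},{r,s},{s,t},{p,q,t},{r,s,t}}
  A2: {{t},{p,t},{q,t},{r,t},{s,t},{p,q,t},{r,s,t}}
  A3: {{r},{p,r},{r,s},{r,t},{r,s,t}}
  A12: {{p,t},{q,t},{p,q,t}} {{s,t},{r,s,t}}
  A13: {{p,r}} {{r,s},{r,s,t}}
  A23: {{r,t},{r,s,t}}
  A123: {{r,s,t}}
C dims 3,5,1; δ0: rk 2, SNF 1^2; δ1: rk 1, SNF 1^1
degree 0: 3−2−0 = 1 → Ȟ^0 ≅ Z
degree 1: 5−1−2 = 2 → Ȟ^1 ≅ Z^2
degree 2: 1−0−1 = 0 → Ȟ^2 ≅ 0


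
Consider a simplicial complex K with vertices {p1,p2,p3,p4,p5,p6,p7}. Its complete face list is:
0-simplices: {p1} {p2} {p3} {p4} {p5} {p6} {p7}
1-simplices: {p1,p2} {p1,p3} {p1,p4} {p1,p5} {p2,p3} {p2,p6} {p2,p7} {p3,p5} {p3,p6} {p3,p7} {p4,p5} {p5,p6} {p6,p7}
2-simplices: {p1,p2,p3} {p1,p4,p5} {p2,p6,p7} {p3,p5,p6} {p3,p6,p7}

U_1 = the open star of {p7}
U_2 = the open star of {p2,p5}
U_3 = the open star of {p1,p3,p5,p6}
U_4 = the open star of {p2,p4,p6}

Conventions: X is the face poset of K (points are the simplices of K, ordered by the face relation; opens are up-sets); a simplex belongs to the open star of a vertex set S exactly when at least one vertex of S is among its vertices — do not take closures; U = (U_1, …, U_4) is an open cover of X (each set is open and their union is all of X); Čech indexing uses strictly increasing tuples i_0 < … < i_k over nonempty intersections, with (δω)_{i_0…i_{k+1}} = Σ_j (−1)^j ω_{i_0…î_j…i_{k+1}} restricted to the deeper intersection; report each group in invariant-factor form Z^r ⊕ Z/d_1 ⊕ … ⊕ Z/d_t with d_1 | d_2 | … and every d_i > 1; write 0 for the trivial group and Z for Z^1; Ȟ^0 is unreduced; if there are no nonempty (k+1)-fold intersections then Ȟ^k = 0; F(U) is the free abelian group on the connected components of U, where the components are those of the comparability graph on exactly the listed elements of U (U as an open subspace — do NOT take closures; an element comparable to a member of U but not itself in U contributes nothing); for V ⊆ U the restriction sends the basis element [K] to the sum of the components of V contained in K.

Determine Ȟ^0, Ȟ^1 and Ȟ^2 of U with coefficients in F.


Ȟ^0(U;F) ≅ Z, Ȟ^1(U;F) ≅ Z, Ȟ^2(U;F) ≅ 0

nonempty intersections:
  U1={{p7},{p2,p7},{p3,p7},{p6,p7},{p2,p6,p7},{p3,p6,p7}} U2={{p2},{p5},{p1,p2},{p1,p5},{p2,p3},{p2,p6},{p2,p7},{p3,p5},{p4,p5},{p5,p6},{p1,p2,p3},{p1,p4,p5},{p2,p6,p7},{p3,p5,p6}} U3={{p1},{p3},{p5},{p6},{p1,p2},{p1,p3},{p1,p4},{p1,p5},{p2,p3},{p2,p6},{p3,p5},{p3,p6},{p3,p7},{p4,p5},{p5,p6},{p6,p7},{p1,p2,p3},{p1,p4,p5},{p2,p6,p7},{p3,p5,p6},{p3,p6,p7}} U4={{p2},{p4},{p6},{p1,p2},{p1,p4},{p2,p3},{p2,p6},{p2,p7},{p3,p6},{p4,p5},{p5,p6},{p6,p7},{p1,p2,p3},{p1,p4,p5},{p2,p6,p7},{p3,p5,p6},{p3,p6,p7}}
  U12={{p2,p7},{p2,p6,p7}} U13={{p3,p7},{p6,p7},{p2,p6,p7},{p3,p6,p7}} U14={{p2,p7},{p6,p7},{p2,p6,p7},{p3,p6,p7}} U23={{p5},{p1,p2},{p1,p5},{p2,p3},{p2,p6},{p3,p5},{p4,p5},{p5,p6},{p1,p2,p3},{p1,p4,p5},{p2,p6,p7},{p3,p5,p6}} U24={{p2},{p1,p2},{p2,p3},{p2,p6},{p2,p7},{p4,p5},{p5,p6},{p1,p2,p3},{p1,p4,p5},{p2,p6,p7},{p3,p5,p6}} U34={{p6},{p1,p2},{p1,p4},{p2,p3},{p2,p6},{p3,p6},{p4,p5},{p5,p6},{p6,p7},{p1,p2,p3},{p1,p4,p5},{p2,p6,p7},{p3,p5,p6},{p3,p6,p7}}
  U123={{p2,p6,p7}} U124={{p2,p7},{p2,p6,p7}} U134={{p6,p7},{p2,p6,p7},{p3,p6,p7}} U234={{p1,p2},{p2,p3},{p2,p6},{p4,p5},{p5,p6},{p1,p2,p3},{p1,p4,p5},{p2,p6,p7},{p3,p5,p6}}
  U1234={{p2,p6,p7}}
components per intersection:
  U1: {{p7},{p2,p7},{p3,p7},{p6,p7},{p2,p6,p7},{p3,p6,p7}}
  U2: {{p2},{p1,p2},{p2,p3},{p2,p6},{p2,p7},{p1,p2,p3},{p2,p6,p7}} {{p5},{p1,p5},{p3,p5},{p4,p5},{p5,p6},{p1,p4,p5},{p3,p5,p6}}
  U3: {{p1},{p3},{p5},{p6},{p1,p2},{p1,p3},{p1,p4},{p1,p5},{p2,p3},{p2,p6},{p3,p5},{p3,p6},{p3,p7},{p4,p5},{p5,p6},{p6,p7},{p1,p2,p3},{p1,p4,p5},{p2,p6,p7},{p3,p5,p6},{p3,p6,p7}}
  U4: {{p2},{p6},{p1,p2},{p2,p3},{p2,p6},{p2,p7},{p3,p6},{p5,p6},{p6,p7},{p1,p2,p3},{p2,p6,p7},{p3,p5,p6},{p3,p6,p7}} {{p4},{p1,p4},{p4,p5},{p1,p4,p5}}
  U12: {{p2,p7},{p2,p6,p7}}
  U13: {{p3,p7},{p6,p7},{p2,p6,p7},{p3,p6,p7}}
  U14: {{p2,p7},{p6,p7},{p2,p6,p7},{p3,p6,p7}}
  U23: {{p5},{p1,p5},{p3,p5},{p4,p5},{p5,p6},{p1,p4,p5},{p3,p5,p6}} {{p1,p2},{p2,p3},{p1,p2,p3}} {{p2,p6},{p2,p6,p7}}
  U24: {{p2},{p1,p2},{p2,p3},{p2,p6},{p2,p7},{p1,p2,p3},{p2,p6,p7}} {{p4,p5},{p1,p4,p5}} {{p5,p6},{p3,p5,p6}}
  U34: {{p6},{p2,p6},{p3,p6},{p5,p6},{p6,p7},{p2,p6,p7},{p3,p5,p6},{p3,p6,p7}} {{p1,p2},{p2,p3},{p1,p2,p3}} {{p1,p4},{p4,p5},{p1,p4,p5}}
  U123: {{p2,p6,p7}}
  U124: {{p2,p7},{p2,p6,p7}}
  U134: {{p6,p7},{p2,p6,p7},{p3,p6,p7}}
  U234: {{p1,p2},{p2,p3},{p1,p2,p3}} {{p2,p6},{p2,p6,p7}} {{p4,p5},{p1,p4,p5}} {{p5,p6},{p3,p5,p6}}
  U1234: {{p2,p6,p7}}
C dims 6,12,7,1; δ0: rk 5, SNF 1^5; δ1: rk 6, SNF 1^6; δ2: rk 1, SNF 1^1
Ȟ^0: (6−5)−0=1 ⇒ Z
Ȟ^1: (12−6)−5=1 ⇒ Z
Ȟ^2: (7−1)−6=0 ⇒ 0


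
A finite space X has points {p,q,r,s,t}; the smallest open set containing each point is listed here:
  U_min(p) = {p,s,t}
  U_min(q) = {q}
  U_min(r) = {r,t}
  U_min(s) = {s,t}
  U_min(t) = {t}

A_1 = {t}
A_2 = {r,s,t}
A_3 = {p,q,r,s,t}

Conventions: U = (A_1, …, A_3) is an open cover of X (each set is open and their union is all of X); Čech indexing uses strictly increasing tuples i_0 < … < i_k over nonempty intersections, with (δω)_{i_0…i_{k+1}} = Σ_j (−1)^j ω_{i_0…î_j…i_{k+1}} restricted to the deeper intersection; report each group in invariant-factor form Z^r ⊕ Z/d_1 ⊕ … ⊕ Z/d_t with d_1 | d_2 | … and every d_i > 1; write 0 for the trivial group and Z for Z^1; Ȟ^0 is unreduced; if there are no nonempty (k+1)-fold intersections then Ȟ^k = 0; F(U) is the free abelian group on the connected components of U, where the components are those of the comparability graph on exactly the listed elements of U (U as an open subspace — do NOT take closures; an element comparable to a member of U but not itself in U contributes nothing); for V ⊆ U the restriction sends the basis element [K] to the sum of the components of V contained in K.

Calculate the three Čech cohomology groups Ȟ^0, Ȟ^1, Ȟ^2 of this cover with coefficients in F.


intersection data:
  A12={t} A13={t} A23={r,s,t}
  A123={t}
components per intersection:
  A1: {t}
  A2: {r,s,t}
  A3: {p,r,s,t} {q}
  A12: {t}
  A13: {t}
  A23: {r,s,t}
  A123: {t}
C dims 4,3,1; δ0: rk 2, SNF 1^2; δ1: rk 1, SNF 1^1
Ȟ^0 = (4 − 2) − 0 = 2, so Ȟ^0 ≅ Z^2
Ȟ^1 = (3 − 1) − 2 = 0, so Ȟ^1 ≅ 0
Ȟ^2 = (1 − 0) − 1 = 0, so Ȟ^2 ≅ 0

Ȟ^0 = Z^2, Ȟ^1 = 0, Ȟ^2 = 0


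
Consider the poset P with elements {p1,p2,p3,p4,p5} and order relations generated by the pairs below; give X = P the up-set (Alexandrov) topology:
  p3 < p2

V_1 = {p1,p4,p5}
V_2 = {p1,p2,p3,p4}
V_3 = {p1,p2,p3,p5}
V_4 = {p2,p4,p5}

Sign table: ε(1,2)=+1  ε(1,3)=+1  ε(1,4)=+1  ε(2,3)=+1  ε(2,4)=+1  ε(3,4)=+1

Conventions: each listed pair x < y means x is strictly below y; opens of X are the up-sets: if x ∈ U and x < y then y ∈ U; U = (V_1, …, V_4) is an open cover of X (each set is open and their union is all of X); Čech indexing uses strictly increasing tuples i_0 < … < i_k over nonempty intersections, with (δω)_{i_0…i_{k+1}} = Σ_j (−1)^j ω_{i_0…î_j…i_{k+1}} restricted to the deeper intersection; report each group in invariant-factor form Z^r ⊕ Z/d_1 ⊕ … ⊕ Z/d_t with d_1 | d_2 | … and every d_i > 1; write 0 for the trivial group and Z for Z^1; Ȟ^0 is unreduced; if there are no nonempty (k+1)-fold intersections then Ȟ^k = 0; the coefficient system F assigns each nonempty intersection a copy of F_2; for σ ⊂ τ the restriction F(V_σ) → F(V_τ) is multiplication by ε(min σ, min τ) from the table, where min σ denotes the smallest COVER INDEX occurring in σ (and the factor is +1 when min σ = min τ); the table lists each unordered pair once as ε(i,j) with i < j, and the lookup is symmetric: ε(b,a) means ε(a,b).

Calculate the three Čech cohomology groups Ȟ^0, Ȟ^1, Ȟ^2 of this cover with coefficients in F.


Ȟ^0 = Z/2; Ȟ^1 = 0; Ȟ^2 = Z/2

intersection data:
  V12={p1,p4} V13={p1,p5} V14={p4,p5} V23={p1,p2,p3} V24={p2,p4} V34={p2,p5}
  V123={p1} V124={p4} V134={p5} V234={p2}
C dims 4,6,4; δ0: rk_F2 3; δ1: rk_F2 3
Ȟ^0 = (4 − 3) − 0 = 1, so Ȟ^0 ≅ Z/2
Ȟ^1 = (6 − 3) − 3 = 0, so Ȟ^1 ≅ 0
Ȟ^2 = (4 − 0) − 3 = 1, so Ȟ^2 ≅ Z/2


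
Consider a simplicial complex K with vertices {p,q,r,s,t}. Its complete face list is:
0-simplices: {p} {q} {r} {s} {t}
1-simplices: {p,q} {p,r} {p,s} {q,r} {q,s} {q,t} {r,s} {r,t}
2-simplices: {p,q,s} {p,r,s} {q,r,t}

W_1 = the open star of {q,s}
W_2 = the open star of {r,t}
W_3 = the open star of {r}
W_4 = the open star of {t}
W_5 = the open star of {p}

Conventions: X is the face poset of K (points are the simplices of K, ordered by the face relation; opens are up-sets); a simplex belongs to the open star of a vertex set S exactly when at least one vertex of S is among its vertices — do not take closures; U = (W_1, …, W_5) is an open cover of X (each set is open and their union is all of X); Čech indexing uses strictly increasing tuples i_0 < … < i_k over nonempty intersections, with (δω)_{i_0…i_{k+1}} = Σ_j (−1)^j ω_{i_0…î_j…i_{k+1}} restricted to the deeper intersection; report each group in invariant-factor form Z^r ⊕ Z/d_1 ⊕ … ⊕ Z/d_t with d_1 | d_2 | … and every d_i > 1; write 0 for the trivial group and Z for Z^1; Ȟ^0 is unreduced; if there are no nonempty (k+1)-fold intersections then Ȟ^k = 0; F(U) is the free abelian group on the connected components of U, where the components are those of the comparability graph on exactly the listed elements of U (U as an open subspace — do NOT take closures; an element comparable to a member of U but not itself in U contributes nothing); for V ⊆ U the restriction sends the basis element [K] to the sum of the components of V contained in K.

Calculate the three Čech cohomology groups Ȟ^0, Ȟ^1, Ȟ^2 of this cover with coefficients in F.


nerve of the cover:
  W1={{q},{s},{p,q},{p,s},{q,r},{q,s},{q,t},{r,s},{p,q,s},{p,r,s},{q,r,t}} W2={{r},{t},{p,r},{q,r},{q,t},{r,s},{r,t},{p,r,s},{q,r,t}} W3={{r},{p,r},{q,r},{r,s},{r,t},{p,r,s},{q,r,t}} W4={{t},{q,t},{r,t},{q,r,t}} W5={{p},{p,q},{p,r},{p,s},{p,q,s},{p,r,s}}
  W12={{q,r},{q,t},{r,s},{p,r,s},{q,r,t}} W13={{q,r},{r,s},{p,r,s},{q,r,t}} W14={{q,t},{q,r,t}} W15={{p,q},{p,s},{p,q,s},{p,r,s}} W23={{r},{p,r},{q,r},{r,s},{r,t},{p,r,s},{q,r,t}} W24={{t},{q,t},{r,t},{q,r,t}} W25={{p,r},{p,r,s}} W34={{r,t},{q,r,t}} W35={{p,r},{p,r,s}}
  W123={{q,r},{r,s},{p,r,s},{q,r,t}} W124={{q,t},{q,r,t}} W125={{p,r,s}} W134={{q,r,t}} W135={{p,r,s}} W234={{r,t},{q,r,t}} W235={{p,r},{p,r,s}}
  W1234={{q,r,t}} W1235={{p,r,s}}
components per intersection:
  W1: {{q},{s},{p,q},{p,s},{q,r},{q,s},{q,t},{r,s},{p,q,s},{p,r,s},{q,r,t}}
  W2: {{r},{t},{p,r},{q,r},{q,t},{r,s},{r,t},{p,r,s},{q,r,t}}
  W3: {{r},{p,r},{q,r},{r,s},{r,t},{p,r,s},{q,r,t}}
  W4: {{t},{q,t},{r,t},{q,r,t}}
  W5: {{p},{p,q},{p,r},{p,s},{p,q,s},{p,r,s}}
  W12: {{q,r},{q,t},{q,r,t}} {{r,s},{p,r,s}}
  W13: {{q,r},{q,r,t}} {{r,s},{p,r,s}}
  W14: {{q,t},{q,r,t}}
  W15: {{p,q},{p,s},{p,q,s},{p,r,s}}
  W23: {{r},{p,r},{q,r},{r,s},{r,t},{p,r,s},{q,r,t}}
  W24: {{t},{q,t},{r,t},{q,r,t}}
  W25: {{p,r},{p,r,s}}
  W34: {{r,t},{q,r,t}}
  W35: {{p,r},{p,r,s}}
  W123: {{q,r},{q,r,t}} {{r,s},{p,r,s}}
  W124: {{q,t},{q,r,t}}
  W125: {{p,r,s}}
  W134: {{q,r,t}}
  W135: {{p,r,s}}
  W234: {{r,t},{q,r,t}}
  W235: {{p,r},{p,r,s}}
  W1234: {{q,r,t}}
  W1235: {{p,r,s}}
C dims 5,11,8,2; δ0: rk 4, SNF 1^4; δ1: rk 6, SNF 1^6; δ2: rk 2, SNF 1^2
Ȟ^0 = (5 − 4) − 0 = 1, so Ȟ^0 ≅ Z
Ȟ^1 = (11 − 6) − 4 = 1, so Ȟ^1 ≅ Z
Ȟ^2 = (8 − 2) − 6 = 0, so Ȟ^2 ≅ 0

Ȟ^0(U;F) ≅ Z,  Ȟ^1(U;F) ≅ Z,  Ȟ^2(U;F) ≅ 0


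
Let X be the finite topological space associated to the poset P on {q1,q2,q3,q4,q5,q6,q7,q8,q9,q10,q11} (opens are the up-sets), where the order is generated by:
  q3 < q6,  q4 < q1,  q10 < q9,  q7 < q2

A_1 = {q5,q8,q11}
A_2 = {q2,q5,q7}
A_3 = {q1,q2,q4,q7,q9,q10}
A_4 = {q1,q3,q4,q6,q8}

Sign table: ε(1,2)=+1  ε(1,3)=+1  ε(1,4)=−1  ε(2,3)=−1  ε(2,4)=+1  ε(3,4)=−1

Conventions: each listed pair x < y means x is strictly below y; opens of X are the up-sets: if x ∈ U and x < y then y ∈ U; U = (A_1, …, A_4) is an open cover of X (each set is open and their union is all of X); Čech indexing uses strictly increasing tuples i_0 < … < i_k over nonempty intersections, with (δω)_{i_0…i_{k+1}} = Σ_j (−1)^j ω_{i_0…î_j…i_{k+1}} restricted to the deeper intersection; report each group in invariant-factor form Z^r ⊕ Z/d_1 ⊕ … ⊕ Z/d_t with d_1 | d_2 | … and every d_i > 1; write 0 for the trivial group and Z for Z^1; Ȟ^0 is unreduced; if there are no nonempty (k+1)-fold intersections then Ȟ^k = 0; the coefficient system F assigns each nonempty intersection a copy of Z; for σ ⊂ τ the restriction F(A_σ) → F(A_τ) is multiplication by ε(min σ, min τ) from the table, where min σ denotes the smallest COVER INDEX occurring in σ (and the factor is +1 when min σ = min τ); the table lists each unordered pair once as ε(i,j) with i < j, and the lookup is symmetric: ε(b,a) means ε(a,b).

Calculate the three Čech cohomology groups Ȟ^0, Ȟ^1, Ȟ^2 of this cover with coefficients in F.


nonempty overlaps:
  A12={q5} A14={q8} A23={q2,q7} A34={q1,q4}
C dims 4,4; δ0: rk 4, SNF 1^3·2
degree 0: 4−4−0 = 0 → Ȟ^0 ≅ 0
degree 1: 4−0−4 = 0 plus torsion [2] → Ȟ^1 ≅ Z/2
degree 2: 0−0−0 = 0 → Ȟ^2 ≅ 0

Ȟ^0(U;F) ≅ 0,  Ȟ^1(U;F) ≅ Z/2,  Ȟ^2(U;F) ≅ 0
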